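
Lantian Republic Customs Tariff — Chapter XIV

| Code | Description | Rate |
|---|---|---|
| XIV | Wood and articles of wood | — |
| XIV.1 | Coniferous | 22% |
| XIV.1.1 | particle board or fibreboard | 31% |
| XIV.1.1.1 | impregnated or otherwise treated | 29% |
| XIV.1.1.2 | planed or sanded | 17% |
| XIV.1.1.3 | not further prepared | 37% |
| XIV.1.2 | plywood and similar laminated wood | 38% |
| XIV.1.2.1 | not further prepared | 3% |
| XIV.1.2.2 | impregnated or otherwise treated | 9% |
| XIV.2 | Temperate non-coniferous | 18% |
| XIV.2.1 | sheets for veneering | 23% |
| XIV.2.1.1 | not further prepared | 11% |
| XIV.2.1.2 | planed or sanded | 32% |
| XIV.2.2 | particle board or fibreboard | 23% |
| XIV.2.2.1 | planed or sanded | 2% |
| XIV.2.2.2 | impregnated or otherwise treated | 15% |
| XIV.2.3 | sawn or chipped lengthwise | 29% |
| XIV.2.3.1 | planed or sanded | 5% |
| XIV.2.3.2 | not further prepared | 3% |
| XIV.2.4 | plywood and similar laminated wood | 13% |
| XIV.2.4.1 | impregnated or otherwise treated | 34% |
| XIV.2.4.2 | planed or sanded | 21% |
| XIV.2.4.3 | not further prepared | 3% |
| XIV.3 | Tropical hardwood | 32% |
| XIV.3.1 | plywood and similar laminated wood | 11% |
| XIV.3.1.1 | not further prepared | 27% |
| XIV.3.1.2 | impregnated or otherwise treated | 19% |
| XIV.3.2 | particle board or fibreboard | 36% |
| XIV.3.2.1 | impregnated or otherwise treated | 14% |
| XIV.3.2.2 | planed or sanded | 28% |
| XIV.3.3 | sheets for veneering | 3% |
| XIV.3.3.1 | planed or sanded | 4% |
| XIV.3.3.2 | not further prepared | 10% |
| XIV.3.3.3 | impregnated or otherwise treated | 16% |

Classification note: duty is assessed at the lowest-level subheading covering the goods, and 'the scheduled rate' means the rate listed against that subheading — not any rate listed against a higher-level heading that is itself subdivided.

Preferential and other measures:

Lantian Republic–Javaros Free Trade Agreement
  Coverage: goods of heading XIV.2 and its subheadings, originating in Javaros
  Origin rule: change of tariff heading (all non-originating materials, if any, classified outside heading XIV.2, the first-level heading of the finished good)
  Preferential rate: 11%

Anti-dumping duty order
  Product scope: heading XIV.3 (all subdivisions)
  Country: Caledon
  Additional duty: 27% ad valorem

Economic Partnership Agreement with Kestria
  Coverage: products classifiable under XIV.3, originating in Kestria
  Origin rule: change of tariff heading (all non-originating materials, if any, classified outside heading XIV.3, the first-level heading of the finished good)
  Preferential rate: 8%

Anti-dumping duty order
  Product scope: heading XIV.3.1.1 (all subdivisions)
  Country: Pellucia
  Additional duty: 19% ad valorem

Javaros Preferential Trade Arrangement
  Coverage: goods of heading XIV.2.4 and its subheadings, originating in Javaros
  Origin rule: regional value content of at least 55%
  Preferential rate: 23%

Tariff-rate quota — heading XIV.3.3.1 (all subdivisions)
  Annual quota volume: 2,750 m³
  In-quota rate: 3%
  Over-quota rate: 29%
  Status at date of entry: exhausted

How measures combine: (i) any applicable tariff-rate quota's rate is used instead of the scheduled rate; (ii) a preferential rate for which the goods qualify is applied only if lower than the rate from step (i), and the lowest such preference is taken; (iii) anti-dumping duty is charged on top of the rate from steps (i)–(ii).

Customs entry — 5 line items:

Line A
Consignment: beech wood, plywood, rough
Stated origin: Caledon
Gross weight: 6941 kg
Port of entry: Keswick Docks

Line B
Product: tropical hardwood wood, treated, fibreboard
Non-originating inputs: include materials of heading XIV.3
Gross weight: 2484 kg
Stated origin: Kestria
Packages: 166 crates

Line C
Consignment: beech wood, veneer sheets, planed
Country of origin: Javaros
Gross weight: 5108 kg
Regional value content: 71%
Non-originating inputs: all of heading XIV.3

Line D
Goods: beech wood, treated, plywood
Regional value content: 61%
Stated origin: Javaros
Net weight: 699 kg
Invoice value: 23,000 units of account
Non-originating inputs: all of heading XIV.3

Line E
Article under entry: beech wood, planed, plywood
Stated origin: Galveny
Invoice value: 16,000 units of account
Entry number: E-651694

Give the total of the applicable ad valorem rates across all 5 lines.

60%

Line A: beech → XIV.2; plywood → XIV.2.4; rough → XIV.2.4.3. Scheduled 3%. No special measure applies. → 3%.
Line B: tropical hardwood → XIV.3; fibreboard → XIV.3.2; treated → XIV.3.2.1. Scheduled 14%. Kestria agreement on XIV.3: CTH not met. → 14%.
Line C: beech → XIV.2; veneer sheets → XIV.2.1; planed → XIV.2.1.2. Scheduled 32%. Javaros agreement on XIV.2: CTH met → 11% available; Javaros agreement on XIV.2.4: XIV.2.1.2 not covered; preferential 11%. → 11%.
Line D: beech → XIV.2; plywood → XIV.2.4; treated → XIV.2.4.1. Scheduled 34%. Javaros agreement on XIV.2: CTH met → 11% available; Javaros agreement on XIV.2.4: RVC ≥ 55% → 23% available; preferential 11%. → 11%.
Line E: beech → XIV.2; plywood → XIV.2.4; planed → XIV.2.4.2. Scheduled 21%. No special measure applies. → 21%.
Sum: 3% + 14% + 11% + 11% + 21% = 60%.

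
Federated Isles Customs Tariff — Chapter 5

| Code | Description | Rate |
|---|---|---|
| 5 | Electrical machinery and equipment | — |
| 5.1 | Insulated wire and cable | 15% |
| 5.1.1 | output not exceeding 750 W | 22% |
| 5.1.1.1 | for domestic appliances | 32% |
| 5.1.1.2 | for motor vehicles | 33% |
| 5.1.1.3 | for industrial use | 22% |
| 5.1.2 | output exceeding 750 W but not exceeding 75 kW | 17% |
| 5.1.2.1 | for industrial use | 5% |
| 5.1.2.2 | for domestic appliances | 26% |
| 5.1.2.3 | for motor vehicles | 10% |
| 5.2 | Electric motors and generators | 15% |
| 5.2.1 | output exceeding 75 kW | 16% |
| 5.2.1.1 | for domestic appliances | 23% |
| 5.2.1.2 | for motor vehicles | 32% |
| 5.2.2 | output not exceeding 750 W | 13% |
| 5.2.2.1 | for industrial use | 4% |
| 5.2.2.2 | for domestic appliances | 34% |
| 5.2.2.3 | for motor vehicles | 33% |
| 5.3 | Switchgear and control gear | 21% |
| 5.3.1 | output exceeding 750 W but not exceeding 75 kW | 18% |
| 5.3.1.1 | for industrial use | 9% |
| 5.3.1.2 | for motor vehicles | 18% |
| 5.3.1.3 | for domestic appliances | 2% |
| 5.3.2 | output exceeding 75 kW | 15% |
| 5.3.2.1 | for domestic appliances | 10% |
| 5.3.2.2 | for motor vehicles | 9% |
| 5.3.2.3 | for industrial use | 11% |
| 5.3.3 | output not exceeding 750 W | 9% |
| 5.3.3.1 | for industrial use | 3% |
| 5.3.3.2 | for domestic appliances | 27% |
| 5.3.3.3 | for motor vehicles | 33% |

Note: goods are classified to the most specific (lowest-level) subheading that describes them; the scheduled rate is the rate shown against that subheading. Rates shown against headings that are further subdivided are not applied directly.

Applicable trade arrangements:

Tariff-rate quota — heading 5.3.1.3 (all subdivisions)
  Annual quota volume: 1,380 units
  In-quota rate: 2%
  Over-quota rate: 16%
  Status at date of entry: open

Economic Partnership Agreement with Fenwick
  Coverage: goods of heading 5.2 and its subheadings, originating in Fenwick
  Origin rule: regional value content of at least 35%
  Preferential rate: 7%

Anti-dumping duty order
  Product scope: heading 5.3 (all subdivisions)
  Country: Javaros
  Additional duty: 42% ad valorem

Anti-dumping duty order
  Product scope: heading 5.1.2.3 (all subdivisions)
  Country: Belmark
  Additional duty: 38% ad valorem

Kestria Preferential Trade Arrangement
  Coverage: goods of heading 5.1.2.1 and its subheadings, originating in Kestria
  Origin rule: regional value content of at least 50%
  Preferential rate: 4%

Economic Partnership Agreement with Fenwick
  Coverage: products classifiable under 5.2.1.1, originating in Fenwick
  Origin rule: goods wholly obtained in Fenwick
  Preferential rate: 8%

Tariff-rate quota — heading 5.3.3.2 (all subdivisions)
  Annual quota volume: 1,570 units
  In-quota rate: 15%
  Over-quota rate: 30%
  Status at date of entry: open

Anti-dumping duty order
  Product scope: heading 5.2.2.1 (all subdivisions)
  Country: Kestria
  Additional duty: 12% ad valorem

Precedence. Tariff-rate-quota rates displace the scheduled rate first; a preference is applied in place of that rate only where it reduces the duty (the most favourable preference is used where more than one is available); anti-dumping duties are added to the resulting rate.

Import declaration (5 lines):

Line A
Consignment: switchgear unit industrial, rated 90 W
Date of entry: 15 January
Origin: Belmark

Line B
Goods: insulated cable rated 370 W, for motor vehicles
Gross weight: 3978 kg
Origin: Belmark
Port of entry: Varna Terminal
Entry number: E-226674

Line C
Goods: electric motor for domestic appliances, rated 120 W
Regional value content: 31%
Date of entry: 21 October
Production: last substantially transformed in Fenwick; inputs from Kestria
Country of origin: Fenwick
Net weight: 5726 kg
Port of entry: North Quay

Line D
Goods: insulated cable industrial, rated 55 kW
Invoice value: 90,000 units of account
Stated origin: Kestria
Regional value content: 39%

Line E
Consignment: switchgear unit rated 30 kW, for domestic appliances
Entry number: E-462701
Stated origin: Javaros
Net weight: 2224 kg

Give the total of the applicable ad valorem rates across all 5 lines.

119%

Line A: switchgear unit → 5.3; rated 90 W → 5.3.3; industrial → 5.3.3.1. Scheduled 3%. No special measure applies. → 3%.
Line B: insulated cable → 5.1; rated 370 W → 5.1.1; for motor vehicles → 5.1.1.2. Scheduled 33%. No special measure applies. → 33%.
Line C: electric motor → 5.2; rated 120 W → 5.2.2; for domestic appliances → 5.2.2.2. Scheduled 34%. Fenwick agreement on 5.2: RVC < 35%; Fenwick agreement on 5.2.1.1: 5.2.2.2 not covered. → 34%.
Line D: insulated cable → 5.1; rated 55 kW → 5.1.2; industrial → 5.1.2.1. Scheduled 5%. Kestria agreement on 5.1.2.1: RVC < 50%. → 5%.
Line E: switchgear unit → 5.3; rated 30 kW → 5.3.1; for domestic appliances → 5.3.1.3. Scheduled 2%. quota on 5.3.1.3 open → in-quota 2%; anti-dumping (Javaros, 5.3): +42%; total 2% + 42% = 44%. → 44%.
Sum: 3% + 33% + 34% + 5% + 44% = 119%.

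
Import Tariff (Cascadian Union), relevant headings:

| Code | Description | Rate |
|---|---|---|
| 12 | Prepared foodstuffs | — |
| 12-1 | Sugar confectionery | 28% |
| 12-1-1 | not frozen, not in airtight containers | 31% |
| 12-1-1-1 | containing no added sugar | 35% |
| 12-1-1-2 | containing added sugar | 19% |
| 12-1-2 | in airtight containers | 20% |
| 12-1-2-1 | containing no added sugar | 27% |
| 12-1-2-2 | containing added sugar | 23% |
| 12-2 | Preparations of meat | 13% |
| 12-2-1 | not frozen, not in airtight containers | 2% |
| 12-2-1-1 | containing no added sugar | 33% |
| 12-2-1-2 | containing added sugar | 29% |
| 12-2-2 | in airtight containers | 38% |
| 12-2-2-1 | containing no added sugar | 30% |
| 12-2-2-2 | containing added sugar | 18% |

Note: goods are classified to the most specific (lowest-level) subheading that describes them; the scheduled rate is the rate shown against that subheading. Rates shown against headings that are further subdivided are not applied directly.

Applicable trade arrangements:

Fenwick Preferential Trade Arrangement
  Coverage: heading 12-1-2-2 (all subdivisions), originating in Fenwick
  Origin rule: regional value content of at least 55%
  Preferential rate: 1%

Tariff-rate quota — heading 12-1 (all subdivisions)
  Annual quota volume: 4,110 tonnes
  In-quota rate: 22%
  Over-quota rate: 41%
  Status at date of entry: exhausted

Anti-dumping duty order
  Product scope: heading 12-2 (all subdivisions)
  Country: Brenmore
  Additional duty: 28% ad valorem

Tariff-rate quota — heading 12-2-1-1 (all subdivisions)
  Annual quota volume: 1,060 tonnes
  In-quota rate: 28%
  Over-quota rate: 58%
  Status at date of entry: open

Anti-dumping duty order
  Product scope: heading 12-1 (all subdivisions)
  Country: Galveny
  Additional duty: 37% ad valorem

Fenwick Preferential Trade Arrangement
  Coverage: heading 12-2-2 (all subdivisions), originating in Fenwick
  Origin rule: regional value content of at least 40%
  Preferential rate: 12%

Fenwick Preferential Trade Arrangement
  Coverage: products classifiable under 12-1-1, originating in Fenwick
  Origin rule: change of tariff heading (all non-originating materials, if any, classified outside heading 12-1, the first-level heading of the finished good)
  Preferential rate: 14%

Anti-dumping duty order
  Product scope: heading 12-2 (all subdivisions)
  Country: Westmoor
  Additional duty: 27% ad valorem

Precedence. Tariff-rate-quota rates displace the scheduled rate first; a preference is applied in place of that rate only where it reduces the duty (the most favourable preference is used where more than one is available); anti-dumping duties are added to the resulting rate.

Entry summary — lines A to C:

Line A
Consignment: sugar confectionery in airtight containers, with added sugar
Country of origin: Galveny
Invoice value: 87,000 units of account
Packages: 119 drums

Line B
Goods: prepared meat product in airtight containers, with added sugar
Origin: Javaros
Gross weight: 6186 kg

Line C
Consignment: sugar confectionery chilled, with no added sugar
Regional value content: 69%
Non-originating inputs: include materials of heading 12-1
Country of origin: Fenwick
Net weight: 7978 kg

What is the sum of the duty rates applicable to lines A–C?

137%

Line A: sugar confectionery → 12-1; in airtight containers → 12-1-2; with added sugar → 12-1-2-2. Scheduled 23%. quota on 12-1 exhausted → over-quota 41%; anti-dumping (Galveny, 12-1): +37%; total 41% + 37% = 78%. → 78%.
Line B: prepared meat product → 12-2; in airtight containers → 12-2-2; with added sugar → 12-2-2-2. Scheduled 18%. No special measure applies. → 18%.
Line C: sugar confectionery → 12-1; chilled → 12-1-1; with no added sugar → 12-1-1-1. Scheduled 35%. quota on 12-1 exhausted → over-quota 41%; Fenwick agreement on 12-1-2-2: 12-1-1-1 not covered; Fenwick agreement on 12-2-2: 12-1-1-1 not covered; Fenwick agreement on 12-1-1: CTH not met. → 41%.
Sum: 78% + 18% + 41% = 137%.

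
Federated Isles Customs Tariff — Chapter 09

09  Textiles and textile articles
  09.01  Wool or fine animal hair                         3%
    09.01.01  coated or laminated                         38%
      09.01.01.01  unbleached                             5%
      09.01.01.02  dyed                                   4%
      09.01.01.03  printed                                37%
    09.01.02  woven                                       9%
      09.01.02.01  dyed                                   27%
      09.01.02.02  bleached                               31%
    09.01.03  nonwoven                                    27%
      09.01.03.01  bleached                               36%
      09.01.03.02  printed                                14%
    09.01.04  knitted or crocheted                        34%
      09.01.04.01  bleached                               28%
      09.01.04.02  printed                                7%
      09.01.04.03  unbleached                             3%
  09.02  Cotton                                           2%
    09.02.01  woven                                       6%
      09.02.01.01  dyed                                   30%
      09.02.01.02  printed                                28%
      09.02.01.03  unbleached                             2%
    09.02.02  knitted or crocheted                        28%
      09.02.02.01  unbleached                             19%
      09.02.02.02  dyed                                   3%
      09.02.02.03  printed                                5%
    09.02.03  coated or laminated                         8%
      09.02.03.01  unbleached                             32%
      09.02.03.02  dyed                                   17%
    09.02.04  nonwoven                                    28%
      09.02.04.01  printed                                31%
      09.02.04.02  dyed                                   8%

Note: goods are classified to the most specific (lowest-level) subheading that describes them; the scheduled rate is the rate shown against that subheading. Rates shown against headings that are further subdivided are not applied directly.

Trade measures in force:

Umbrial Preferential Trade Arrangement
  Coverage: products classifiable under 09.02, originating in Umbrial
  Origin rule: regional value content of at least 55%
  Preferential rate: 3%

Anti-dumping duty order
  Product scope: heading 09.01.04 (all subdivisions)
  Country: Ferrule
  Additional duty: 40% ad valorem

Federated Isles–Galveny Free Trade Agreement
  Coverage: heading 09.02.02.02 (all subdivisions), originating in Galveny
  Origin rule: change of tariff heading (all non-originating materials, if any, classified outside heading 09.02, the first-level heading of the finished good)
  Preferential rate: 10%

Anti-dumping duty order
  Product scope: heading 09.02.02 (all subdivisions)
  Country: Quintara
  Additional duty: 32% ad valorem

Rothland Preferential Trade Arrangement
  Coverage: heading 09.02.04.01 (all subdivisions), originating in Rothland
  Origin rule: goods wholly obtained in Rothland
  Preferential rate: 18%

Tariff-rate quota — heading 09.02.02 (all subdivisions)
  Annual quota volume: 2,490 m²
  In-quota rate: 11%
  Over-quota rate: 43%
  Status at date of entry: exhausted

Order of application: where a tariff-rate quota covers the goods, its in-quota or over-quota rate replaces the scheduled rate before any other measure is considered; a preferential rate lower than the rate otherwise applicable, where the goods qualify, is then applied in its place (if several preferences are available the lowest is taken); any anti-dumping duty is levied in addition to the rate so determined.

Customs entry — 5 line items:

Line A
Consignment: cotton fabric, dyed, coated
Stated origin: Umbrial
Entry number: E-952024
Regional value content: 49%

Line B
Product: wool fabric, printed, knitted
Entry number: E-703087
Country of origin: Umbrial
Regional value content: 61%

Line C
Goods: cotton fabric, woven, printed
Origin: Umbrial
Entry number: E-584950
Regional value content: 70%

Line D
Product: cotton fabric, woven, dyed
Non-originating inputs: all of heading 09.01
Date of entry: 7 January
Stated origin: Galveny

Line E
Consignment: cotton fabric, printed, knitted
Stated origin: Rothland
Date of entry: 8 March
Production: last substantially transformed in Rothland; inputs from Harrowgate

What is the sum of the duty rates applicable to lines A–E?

100%

Line A: cotton → 09.02; coated → 09.02.03; dyed → 09.02.03.02. Scheduled 17%. Umbrial agreement on 09.02: RVC < 55%. → 17%.
Line B: wool → 09.01; knitted → 09.01.04; printed → 09.01.04.02. Scheduled 7%. Umbrial agreement on 09.02: 09.01.04.02 not covered. → 7%.
Line C: cotton → 09.02; woven → 09.02.01; printed → 09.02.01.02. Scheduled 28%. Umbrial agreement on 09.02: RVC ≥ 55% → 3% available; preferential 3%. → 3%.
Line D: cotton → 09.02; woven → 09.02.01; dyed → 09.02.01.01. Scheduled 30%. Galveny agreement on 09.02.02.02: 09.02.01.01 not covered. → 30%.
Line E: cotton → 09.02; knitted → 09.02.02; printed → 09.02.02.03. Scheduled 5%. quota on 09.02.02 exhausted → over-quota 43%; Rothland agreement on 09.02.04.01: 09.02.02.03 not covered. → 43%.
Sum: 17% + 7% + 3% + 30% + 43% = 100%.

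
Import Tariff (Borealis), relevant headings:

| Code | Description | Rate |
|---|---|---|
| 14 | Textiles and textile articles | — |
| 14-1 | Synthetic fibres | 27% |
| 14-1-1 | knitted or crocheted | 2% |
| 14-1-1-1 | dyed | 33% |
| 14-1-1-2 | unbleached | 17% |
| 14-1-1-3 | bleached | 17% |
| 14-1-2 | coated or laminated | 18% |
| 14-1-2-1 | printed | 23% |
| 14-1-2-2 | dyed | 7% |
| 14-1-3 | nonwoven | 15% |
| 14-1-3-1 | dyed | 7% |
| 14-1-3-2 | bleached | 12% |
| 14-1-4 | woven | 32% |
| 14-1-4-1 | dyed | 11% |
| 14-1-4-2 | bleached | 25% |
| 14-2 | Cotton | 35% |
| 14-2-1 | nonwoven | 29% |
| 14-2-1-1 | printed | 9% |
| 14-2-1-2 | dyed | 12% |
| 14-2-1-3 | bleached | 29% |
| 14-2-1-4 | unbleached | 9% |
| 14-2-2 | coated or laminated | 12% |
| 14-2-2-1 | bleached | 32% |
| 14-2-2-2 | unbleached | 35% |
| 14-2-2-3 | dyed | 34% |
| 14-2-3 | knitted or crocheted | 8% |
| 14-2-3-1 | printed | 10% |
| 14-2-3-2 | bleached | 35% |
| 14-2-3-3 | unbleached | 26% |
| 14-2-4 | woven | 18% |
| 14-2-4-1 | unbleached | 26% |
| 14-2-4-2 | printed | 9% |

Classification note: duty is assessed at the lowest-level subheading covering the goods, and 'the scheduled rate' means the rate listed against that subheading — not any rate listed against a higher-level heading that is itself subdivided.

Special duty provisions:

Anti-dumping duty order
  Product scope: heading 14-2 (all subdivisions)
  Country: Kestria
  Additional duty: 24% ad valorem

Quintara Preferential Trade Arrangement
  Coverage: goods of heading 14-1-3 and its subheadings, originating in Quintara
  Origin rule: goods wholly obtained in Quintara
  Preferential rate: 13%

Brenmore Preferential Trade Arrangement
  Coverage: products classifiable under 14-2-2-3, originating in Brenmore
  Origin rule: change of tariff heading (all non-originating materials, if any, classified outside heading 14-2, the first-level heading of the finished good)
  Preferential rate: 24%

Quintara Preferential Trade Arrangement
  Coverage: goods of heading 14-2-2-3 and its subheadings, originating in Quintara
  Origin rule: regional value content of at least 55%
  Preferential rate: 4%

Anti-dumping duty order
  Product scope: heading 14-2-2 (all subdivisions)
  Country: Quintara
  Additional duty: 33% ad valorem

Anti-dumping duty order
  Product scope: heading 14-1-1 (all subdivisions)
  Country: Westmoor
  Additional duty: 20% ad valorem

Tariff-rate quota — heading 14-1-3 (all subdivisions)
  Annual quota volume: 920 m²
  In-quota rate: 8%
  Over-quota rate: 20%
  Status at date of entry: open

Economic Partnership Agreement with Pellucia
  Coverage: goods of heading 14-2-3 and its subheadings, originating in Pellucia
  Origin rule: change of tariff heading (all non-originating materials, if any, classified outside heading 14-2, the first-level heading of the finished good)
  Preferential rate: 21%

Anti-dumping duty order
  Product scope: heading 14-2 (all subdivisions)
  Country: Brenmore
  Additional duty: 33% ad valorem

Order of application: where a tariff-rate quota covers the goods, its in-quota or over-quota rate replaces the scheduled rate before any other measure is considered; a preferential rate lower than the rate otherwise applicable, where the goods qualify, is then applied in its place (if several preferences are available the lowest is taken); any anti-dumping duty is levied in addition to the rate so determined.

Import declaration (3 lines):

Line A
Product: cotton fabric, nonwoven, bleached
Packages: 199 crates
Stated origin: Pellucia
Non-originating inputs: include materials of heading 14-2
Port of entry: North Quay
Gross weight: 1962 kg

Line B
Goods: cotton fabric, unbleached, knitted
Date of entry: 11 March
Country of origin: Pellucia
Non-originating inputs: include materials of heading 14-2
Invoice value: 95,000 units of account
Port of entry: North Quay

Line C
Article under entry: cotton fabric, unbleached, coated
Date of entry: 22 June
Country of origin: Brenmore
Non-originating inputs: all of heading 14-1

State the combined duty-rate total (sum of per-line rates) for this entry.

Line A: cotton → 14-2; nonwoven → 14-2-1; bleached → 14-2-1-3. Scheduled 29%. Pellucia agreement on 14-2-3: 14-2-1-3 not covered. → 29%.
Line B: cotton → 14-2; knitted → 14-2-3; unbleached → 14-2-3-3. Scheduled 26%. Pellucia agreement on 14-2-3: CTH not met. → 26%.
Line C: cotton → 14-2; coated → 14-2-2; unbleached → 14-2-2-2. Scheduled 35%. Brenmore agreement on 14-2-2-3: 14-2-2-2 not covered; anti-dumping (Brenmore, 14-2): +33%; total 35% + 33% = 68%. → 68%.
Sum: 29% + 26% + 68% = 123%.

123%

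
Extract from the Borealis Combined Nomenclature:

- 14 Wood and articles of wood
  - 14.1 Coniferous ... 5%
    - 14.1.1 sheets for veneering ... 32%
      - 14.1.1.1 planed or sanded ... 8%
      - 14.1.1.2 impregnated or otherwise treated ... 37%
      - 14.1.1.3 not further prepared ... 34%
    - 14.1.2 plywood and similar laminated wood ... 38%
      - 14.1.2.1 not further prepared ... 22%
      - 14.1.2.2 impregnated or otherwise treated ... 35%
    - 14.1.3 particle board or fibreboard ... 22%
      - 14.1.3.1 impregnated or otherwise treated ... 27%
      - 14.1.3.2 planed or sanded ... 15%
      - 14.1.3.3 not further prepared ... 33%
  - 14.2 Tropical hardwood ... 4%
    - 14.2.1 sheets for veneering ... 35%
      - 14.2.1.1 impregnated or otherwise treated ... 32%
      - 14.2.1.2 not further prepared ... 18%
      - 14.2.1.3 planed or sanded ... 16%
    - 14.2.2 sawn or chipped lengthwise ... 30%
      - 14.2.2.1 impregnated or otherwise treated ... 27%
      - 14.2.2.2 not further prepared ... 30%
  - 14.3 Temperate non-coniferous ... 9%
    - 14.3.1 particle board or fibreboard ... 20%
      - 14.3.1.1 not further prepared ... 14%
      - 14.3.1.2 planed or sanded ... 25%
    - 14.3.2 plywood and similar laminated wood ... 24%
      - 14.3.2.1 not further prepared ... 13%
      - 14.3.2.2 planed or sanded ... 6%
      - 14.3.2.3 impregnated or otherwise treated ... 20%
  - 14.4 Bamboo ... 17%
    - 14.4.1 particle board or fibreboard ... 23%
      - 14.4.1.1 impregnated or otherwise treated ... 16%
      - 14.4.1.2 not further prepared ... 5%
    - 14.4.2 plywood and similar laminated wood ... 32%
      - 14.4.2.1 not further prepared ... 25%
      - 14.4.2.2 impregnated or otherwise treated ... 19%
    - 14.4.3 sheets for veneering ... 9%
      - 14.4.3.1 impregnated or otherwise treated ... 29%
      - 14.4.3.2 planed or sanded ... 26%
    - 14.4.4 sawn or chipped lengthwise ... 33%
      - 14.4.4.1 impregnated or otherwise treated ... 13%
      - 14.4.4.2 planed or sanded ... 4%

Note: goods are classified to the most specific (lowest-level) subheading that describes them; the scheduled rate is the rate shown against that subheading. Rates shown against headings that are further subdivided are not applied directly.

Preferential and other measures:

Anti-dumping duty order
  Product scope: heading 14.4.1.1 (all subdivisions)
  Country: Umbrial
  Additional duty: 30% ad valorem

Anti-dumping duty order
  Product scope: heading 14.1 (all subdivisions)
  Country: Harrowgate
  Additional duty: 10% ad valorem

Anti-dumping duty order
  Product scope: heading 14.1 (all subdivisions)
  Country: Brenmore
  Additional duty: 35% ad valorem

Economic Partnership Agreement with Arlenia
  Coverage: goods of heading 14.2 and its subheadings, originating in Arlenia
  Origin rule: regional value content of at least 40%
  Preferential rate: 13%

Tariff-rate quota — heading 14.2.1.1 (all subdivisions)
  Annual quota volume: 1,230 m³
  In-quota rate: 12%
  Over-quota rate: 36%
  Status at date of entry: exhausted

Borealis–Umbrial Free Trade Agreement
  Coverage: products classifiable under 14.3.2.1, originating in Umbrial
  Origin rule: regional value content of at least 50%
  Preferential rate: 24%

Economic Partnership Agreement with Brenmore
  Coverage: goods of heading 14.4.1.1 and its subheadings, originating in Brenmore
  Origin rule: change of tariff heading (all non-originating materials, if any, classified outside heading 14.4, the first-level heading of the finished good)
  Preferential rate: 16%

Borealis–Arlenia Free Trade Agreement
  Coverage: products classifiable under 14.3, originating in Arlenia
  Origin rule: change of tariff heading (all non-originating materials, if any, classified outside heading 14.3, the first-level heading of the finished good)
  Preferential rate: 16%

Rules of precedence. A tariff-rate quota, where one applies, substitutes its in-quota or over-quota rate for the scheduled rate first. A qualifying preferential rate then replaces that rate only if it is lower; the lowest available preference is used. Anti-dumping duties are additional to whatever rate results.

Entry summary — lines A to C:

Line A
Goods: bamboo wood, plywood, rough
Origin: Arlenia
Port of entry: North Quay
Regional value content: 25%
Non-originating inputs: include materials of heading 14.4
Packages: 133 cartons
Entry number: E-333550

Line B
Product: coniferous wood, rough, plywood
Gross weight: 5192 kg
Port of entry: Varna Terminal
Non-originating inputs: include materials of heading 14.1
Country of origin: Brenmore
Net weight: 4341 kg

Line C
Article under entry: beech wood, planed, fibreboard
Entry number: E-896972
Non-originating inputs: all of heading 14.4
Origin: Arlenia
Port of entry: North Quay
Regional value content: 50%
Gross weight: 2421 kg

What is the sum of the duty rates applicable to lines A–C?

98%

Line A: bamboo → 14.4; plywood → 14.4.2; rough → 14.4.2.1. Scheduled 25%. Arlenia agreement on 14.2: 14.4.2.1 not covered; Arlenia agreement on 14.3: 14.4.2.1 not covered. → 25%.
Line B: coniferous → 14.1; plywood → 14.1.2; rough → 14.1.2.1. Scheduled 22%. Brenmore agreement on 14.4.1.1: 14.1.2.1 not covered; anti-dumping (Brenmore, 14.1): +35%; total 22% + 35% = 57%. → 57%.
Line C: beech → 14.3; fibreboard → 14.3.1; planed → 14.3.1.2. Scheduled 25%. Arlenia agreement on 14.2: 14.3.1.2 not covered; Arlenia agreement on 14.3: CTH met → 16% available; preferential 16%. → 16%.
Sum: 25% + 57% + 16% = 98%.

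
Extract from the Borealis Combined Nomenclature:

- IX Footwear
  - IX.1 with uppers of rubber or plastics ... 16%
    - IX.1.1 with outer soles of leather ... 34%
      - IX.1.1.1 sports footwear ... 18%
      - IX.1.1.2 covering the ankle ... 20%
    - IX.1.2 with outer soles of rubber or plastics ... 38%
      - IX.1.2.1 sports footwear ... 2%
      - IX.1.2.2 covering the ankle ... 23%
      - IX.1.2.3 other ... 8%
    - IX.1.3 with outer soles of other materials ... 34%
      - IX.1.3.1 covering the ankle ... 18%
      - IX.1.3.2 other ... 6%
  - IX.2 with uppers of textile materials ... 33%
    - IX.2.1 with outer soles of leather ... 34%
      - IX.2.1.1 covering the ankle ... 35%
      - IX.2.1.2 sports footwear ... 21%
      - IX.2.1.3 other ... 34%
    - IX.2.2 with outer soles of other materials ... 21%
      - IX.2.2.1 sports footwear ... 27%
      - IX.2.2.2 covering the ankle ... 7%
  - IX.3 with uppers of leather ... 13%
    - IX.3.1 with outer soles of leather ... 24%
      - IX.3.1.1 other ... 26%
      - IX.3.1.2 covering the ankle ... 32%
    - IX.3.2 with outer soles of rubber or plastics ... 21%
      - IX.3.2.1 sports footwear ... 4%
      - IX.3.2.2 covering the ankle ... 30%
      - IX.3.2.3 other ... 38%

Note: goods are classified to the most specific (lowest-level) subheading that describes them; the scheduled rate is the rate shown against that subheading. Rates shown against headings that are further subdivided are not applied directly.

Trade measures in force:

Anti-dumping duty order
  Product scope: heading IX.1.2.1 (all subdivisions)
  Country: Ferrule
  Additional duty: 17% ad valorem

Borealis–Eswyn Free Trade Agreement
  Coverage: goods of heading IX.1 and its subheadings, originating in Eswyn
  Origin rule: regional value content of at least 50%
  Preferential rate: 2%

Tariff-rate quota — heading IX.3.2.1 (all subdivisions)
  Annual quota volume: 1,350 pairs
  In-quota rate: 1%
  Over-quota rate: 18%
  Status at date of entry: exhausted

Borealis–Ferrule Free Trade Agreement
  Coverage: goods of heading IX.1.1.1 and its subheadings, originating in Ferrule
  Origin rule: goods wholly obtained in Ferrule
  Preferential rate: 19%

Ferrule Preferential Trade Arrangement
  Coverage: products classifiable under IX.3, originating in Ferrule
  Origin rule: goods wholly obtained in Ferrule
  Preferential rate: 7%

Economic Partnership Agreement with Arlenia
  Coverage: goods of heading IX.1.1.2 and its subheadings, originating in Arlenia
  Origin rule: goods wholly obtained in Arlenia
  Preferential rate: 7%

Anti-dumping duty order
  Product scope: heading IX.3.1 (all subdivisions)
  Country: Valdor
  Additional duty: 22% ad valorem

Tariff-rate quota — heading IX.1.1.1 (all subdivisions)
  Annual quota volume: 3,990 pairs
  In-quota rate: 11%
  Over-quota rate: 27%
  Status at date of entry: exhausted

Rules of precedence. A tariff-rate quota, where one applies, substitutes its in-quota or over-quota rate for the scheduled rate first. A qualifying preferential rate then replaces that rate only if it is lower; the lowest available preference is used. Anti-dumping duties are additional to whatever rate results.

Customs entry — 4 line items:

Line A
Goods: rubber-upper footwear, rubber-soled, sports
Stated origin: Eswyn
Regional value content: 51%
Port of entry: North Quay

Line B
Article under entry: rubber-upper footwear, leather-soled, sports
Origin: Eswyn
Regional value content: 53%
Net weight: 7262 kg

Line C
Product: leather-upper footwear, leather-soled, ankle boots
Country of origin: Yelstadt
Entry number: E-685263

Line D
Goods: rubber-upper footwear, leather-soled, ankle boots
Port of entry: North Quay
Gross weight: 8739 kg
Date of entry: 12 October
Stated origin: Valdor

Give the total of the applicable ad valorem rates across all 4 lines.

Line A: rubber-upper → IX.1; rubber-soled → IX.1.2; sports → IX.1.2.1. Scheduled 2%. Eswyn agreement on IX.1: RVC ≥ 50% → 2% available; preference 2% not lower than 2% → no reduction. → 2%.
Line B: rubber-upper → IX.1; leather-soled → IX.1.1; sports → IX.1.1.1. Scheduled 18%. quota on IX.1.1.1 exhausted → over-quota 27%; Eswyn agreement on IX.1: RVC ≥ 50% → 2% available; preferential 2%. → 2%.
Line C: leather-upper → IX.3; leather-soled → IX.3.1; ankle boots → IX.3.1.2. Scheduled 32%. No special measure applies. → 32%.
Line D: rubber-upper → IX.1; leather-soled → IX.1.1; ankle boots → IX.1.1.2. Scheduled 20%. No special measure applies. → 20%.
Sum: 2% + 2% + 32% + 20% = 56%.

56%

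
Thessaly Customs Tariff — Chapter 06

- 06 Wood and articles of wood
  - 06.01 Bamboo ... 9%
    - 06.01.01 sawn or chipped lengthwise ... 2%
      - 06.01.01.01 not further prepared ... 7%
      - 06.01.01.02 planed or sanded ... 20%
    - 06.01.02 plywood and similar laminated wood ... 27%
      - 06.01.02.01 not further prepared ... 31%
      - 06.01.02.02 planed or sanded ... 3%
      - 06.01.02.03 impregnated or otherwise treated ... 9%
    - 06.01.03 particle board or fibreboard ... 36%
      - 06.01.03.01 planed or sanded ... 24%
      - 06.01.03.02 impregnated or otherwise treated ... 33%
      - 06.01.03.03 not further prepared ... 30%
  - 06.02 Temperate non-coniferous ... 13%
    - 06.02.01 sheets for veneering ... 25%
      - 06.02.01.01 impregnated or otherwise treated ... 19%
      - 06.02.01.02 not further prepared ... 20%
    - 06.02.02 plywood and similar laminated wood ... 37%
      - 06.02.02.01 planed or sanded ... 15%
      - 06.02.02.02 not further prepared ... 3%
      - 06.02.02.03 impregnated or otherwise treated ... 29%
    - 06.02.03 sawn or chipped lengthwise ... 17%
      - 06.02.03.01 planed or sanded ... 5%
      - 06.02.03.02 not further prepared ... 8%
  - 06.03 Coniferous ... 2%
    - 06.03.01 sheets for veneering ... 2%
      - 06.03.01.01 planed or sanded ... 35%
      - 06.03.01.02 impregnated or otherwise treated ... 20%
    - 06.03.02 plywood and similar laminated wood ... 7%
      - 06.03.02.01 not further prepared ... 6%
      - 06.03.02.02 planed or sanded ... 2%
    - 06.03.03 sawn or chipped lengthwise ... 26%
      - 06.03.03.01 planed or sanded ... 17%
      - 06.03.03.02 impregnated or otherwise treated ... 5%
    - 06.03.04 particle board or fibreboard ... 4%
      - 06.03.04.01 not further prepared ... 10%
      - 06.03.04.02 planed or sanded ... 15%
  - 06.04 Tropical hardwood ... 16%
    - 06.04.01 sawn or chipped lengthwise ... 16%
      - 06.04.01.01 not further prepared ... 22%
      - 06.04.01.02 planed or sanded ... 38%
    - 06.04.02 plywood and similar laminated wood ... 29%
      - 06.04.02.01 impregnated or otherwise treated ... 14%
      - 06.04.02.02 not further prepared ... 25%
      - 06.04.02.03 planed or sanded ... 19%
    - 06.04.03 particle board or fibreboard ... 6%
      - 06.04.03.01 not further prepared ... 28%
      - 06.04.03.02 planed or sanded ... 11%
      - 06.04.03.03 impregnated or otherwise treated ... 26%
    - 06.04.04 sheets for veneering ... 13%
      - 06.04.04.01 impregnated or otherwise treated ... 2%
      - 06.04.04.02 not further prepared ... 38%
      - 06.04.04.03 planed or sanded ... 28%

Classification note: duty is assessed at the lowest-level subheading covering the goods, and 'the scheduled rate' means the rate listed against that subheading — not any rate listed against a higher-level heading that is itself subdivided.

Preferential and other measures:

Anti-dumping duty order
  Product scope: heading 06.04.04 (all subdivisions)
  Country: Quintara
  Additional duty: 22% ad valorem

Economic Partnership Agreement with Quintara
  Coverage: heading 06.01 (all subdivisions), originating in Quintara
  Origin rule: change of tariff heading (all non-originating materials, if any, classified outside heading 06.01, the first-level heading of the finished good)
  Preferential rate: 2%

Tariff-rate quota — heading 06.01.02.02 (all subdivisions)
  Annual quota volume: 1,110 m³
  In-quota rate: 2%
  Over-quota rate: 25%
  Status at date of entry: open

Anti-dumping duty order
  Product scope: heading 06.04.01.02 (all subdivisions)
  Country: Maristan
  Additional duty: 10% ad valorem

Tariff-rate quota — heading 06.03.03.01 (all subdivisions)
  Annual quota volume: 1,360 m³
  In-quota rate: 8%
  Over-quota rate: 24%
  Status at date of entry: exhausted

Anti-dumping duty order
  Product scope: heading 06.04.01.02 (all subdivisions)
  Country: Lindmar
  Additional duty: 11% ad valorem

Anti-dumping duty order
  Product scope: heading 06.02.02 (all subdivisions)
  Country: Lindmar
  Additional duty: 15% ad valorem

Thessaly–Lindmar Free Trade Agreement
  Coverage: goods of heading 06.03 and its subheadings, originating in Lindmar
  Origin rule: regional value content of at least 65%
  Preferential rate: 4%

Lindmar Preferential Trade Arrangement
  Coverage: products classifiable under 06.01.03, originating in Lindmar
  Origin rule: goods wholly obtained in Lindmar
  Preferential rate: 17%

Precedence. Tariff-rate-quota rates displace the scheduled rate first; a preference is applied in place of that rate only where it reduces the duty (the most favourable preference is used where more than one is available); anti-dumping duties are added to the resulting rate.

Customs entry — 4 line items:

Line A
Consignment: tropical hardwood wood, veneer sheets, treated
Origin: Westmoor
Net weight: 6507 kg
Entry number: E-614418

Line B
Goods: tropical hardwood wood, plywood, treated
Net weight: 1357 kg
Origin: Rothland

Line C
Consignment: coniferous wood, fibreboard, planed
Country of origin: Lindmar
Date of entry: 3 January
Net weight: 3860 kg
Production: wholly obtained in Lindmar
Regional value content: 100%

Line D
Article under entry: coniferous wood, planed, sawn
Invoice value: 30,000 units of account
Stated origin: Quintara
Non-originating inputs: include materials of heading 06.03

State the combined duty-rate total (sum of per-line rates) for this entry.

44%

Line A: tropical hardwood → 06.04; veneer sheets → 06.04.04; treated → 06.04.04.01. Scheduled 2%. No special measure applies. → 2%.
Line B: tropical hardwood → 06.04; plywood → 06.04.02; treated → 06.04.02.01. Scheduled 14%. No special measure applies. → 14%.
Line C: coniferous → 06.03; fibreboard → 06.03.04; planed → 06.03.04.02. Scheduled 15%. Lindmar agreement on 06.03: RVC ≥ 65% → 4% available; Lindmar agreement on 06.01.03: 06.03.04.02 not covered; preferential 4%. → 4%.
Line D: coniferous → 06.03; sawn → 06.03.03; planed → 06.03.03.01. Scheduled 17%. quota on 06.03.03.01 exhausted → over-quota 24%; Quintara agreement on 06.01: 06.03.03.01 not covered. → 24%.
Sum: 2% + 14% + 4% + 24% = 44%.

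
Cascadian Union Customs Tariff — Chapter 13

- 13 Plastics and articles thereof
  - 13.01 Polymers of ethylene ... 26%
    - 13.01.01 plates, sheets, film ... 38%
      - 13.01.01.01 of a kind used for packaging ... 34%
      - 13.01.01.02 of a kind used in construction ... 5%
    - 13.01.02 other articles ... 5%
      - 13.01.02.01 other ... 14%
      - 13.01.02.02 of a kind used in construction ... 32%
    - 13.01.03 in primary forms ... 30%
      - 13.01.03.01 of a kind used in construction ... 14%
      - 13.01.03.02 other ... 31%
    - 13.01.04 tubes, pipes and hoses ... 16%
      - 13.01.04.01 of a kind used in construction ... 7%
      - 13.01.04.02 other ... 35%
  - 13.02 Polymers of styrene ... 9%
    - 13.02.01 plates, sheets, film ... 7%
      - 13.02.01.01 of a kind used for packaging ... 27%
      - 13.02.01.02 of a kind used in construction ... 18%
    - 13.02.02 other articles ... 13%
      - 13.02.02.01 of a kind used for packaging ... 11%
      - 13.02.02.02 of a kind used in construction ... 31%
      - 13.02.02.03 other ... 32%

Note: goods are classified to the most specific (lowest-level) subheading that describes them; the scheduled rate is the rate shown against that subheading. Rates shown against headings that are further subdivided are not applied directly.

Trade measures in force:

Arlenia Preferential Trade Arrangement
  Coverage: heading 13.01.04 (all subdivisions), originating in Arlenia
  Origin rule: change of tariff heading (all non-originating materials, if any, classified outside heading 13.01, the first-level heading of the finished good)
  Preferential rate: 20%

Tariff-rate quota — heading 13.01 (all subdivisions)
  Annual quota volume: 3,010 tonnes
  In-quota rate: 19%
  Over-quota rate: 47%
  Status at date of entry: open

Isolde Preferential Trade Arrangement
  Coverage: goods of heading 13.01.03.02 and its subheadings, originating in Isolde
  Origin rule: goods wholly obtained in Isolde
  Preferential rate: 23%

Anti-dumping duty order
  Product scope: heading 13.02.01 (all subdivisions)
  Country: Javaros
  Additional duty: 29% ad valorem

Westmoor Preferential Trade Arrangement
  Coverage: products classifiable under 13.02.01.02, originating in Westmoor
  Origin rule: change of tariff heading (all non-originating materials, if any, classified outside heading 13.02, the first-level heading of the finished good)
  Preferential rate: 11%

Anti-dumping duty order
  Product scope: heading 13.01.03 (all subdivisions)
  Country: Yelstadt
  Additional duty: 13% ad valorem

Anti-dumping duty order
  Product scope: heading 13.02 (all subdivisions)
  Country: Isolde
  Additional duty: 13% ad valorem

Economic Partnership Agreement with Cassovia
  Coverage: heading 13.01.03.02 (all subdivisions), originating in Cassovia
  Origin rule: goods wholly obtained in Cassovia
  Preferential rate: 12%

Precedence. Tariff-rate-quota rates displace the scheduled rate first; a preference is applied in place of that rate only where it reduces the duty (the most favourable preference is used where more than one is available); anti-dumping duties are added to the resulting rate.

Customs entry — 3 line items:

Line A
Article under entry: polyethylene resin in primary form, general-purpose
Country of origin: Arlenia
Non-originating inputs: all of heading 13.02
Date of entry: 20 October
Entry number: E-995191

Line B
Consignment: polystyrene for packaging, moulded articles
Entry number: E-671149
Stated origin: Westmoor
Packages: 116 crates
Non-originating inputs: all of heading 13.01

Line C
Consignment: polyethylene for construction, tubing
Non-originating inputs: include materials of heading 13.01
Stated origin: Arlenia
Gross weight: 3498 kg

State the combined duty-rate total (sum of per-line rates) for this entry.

49%

Line A: polyethylene → 13.01; resin in primary form → 13.01.03; general-purpose → 13.01.03.02. Scheduled 31%. quota on 13.01 open → in-quota 19%; Arlenia agreement on 13.01.04: 13.01.03.02 not covered. → 19%.
Line B: polystyrene → 13.02; moulded articles → 13.02.02; for packaging → 13.02.02.01. Scheduled 11%. Westmoor agreement on 13.02.01.02: 13.02.02.01 not covered. → 11%.
Line C: polyethylene → 13.01; tubing → 13.01.04; for construction → 13.01.04.01. Scheduled 7%. quota on 13.01 open → in-quota 19%; Arlenia agreement on 13.01.04: CTH not met. → 19%.
Sum: 19% + 11% + 19% = 49%.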